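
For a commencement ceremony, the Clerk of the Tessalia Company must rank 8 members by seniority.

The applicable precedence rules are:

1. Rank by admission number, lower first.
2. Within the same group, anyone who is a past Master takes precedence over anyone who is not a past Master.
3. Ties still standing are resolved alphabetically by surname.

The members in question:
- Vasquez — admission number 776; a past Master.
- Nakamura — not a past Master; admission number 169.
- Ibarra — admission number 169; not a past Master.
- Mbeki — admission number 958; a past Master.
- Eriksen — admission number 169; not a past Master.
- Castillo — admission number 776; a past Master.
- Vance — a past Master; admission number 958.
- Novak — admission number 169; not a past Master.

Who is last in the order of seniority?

By admission number (lower first): Eriksen, Ibarra, Nakamura and Novak (each 169); then Castillo and Vasquez (both 776); then Mbeki and Vance (both 958).
Eriksen, Ibarra, Nakamura and Novak are each not a past Master, so the next rule applies.
Among Eriksen, Ibarra, Nakamura and Novak, alphabetically by surname: Eriksen before Ibarra before Nakamura before Novak.
Castillo and Vasquez are each a past Master, so the next rule applies.
Among Castillo and Vasquez, alphabetically by surname: Castillo before Vasquez.
Mbeki and Vance are each a past Master, so the next rule applies.
Among Mbeki and Vance, alphabetically by surname: Mbeki before Vance.
Order: Eriksen, Ibarra, Nakamura, Novak, Castillo, Vasquez, Mbeki, Vance.

Vance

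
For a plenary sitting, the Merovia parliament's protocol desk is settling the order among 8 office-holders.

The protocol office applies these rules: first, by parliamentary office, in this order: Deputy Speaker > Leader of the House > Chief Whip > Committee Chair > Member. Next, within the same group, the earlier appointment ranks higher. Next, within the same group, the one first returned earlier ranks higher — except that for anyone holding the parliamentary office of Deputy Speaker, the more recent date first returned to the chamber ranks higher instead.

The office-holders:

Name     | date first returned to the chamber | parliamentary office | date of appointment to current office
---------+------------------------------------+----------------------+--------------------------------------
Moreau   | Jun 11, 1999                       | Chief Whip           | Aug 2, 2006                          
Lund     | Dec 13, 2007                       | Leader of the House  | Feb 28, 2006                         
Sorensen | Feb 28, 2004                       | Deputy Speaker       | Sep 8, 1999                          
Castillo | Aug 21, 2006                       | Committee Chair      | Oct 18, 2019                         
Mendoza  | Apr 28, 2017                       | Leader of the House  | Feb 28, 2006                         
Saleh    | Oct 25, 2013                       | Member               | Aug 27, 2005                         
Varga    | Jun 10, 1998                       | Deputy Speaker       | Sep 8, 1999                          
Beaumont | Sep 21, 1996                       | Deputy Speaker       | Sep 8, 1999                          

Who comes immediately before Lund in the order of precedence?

Beaumont

By parliamentary office: Sorensen, Varga and Beaumont (Deputy Speaker); then Lund and Mendoza (Leader of the House); then Moreau (Chief Whip); then Castillo (Committee Chair); then Saleh (Member).
Sorensen, Varga and Beaumont all have date of appointment to current office Sep 8, 1999, so the next rule applies.
Among Sorensen, Varga and Beaumont, by date first returned to the chamber (later first) (reversed rule for this group): Sorensen (Feb 28, 2004) before Varga (Jun 10, 1998) before Beaumont (Sep 21, 1996).
Lund and Mendoza both have date of appointment to current office Feb 28, 2006, so the next rule applies.
Among Lund and Mendoza, by date first returned to the chamber (earlier first): Lund (Dec 13, 2007) before Mendoza (Apr 28, 2017).
Order: Sorensen, Varga, Beaumont, Lund, Mendoza, Moreau, Castillo, Saleh.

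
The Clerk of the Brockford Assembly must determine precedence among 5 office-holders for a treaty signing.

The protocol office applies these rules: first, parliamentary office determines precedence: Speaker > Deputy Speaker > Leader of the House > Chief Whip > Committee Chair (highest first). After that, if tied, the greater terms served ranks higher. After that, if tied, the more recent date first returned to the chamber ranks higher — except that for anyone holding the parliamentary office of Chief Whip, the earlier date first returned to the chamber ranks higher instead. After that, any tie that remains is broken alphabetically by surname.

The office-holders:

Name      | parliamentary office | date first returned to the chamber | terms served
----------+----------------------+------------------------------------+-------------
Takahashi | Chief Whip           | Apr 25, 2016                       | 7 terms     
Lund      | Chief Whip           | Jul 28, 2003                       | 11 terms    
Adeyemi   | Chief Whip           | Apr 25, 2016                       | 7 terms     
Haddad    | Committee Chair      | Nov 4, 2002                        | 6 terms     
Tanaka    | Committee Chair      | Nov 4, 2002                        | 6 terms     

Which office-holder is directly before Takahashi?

Adeyemi

By parliamentary office: Lund, Adeyemi and Takahashi (Chief Whip); then Haddad and Tanaka (Committee Chair).
Among Lund, Adeyemi and Takahashi, by terms served (higher first): Lund (11 terms) before Adeyemi and Takahashi (7 terms).
Adeyemi and Takahashi both have date first returned to the chamber Apr 25, 2016, so the next rule applies.
Among Adeyemi and Takahashi, alphabetically by surname: Adeyemi before Takahashi.
Haddad and Tanaka both have terms served 6 terms, so the next rule applies.
Haddad and Tanaka both have date first returned to the chamber Nov 4, 2002, so the next rule applies.
Among Haddad and Tanaka, alphabetically by surname: Haddad before Tanaka.
Order: Lund, Adeyemi, Takahashi, Haddad, Tanaka.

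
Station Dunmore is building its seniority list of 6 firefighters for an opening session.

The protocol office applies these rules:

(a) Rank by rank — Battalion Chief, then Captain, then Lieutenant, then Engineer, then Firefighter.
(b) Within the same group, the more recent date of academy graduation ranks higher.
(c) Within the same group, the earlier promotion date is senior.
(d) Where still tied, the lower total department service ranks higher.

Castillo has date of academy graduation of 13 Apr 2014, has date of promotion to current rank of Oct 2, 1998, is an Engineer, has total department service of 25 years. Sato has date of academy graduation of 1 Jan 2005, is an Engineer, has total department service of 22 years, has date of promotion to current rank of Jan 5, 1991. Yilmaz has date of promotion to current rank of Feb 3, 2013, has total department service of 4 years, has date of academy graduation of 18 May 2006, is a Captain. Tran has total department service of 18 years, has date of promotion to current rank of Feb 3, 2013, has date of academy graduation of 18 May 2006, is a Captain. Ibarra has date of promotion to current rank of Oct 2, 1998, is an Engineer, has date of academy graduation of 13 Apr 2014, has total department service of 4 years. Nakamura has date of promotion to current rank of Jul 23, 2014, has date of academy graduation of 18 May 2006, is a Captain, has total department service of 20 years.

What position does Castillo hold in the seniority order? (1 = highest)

By rank: Yilmaz, Tran and Nakamura (Captain); then Ibarra, Castillo and Sato (Engineer).
Yilmaz, Tran and Nakamura all have date of academy graduation 18 May 2006, so the next rule applies.
Among Yilmaz, Tran and Nakamura, by date of promotion to current rank (earlier first): Yilmaz and Tran (Feb 3, 2013) before Nakamura (Jul 23, 2014).
Among Yilmaz and Tran, by total department service (lower first): Yilmaz (4 years) before Tran (18 years).
Among Ibarra, Castillo and Sato, by date of academy graduation (later first): Ibarra and Castillo (13 Apr 2014) before Sato (1 Jan 2005).
Ibarra and Castillo both have date of promotion to current rank Oct 2, 1998, so the next rule applies.
Among Ibarra and Castillo, by total department service (lower first): Ibarra (4 years) before Castillo (25 years).
Order: Yilmaz, Tran, Nakamura, Ibarra, Castillo, Sato. So position 5.

5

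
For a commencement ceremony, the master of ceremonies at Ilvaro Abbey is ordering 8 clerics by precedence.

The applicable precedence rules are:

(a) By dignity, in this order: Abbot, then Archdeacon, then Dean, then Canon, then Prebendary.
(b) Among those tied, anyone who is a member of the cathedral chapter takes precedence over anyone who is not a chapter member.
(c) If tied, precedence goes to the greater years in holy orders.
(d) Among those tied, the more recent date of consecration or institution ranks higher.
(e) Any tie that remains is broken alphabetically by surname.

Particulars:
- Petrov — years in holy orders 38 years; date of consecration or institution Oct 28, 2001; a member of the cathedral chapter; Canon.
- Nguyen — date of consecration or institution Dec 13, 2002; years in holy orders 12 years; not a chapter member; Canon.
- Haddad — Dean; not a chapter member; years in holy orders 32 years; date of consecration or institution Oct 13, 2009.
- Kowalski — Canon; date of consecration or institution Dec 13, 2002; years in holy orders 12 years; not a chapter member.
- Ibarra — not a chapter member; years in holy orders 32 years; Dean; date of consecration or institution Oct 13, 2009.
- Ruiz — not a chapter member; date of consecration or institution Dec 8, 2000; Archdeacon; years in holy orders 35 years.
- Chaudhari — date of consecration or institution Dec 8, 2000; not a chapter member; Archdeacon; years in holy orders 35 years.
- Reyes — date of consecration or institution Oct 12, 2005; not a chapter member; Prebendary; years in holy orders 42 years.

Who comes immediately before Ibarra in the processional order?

By dignity: Chaudhari and Ruiz (Archdeacon); then Haddad and Ibarra (Dean); then Petrov, Kowalski and Nguyen (Canon); then Reyes (Prebendary).
Chaudhari and Ruiz are each not a chapter member, so the next rule applies.
Chaudhari and Ruiz both have years in holy orders 35 years, so the next rule applies.
Chaudhari and Ruiz both have date of consecration or institution Dec 8, 2000, so the next rule applies.
Among Chaudhari and Ruiz, alphabetically by surname: Chaudhari before Ruiz.
Haddad and Ibarra are each not a chapter member, so the next rule applies.
Haddad and Ibarra both have years in holy orders 32 years, so the next rule applies.
Haddad and Ibarra both have date of consecration or institution Oct 13, 2009, so the next rule applies.
Among Haddad and Ibarra, alphabetically by surname: Haddad before Ibarra.
Among Petrov, Kowalski and Nguyen, a member of the cathedral chapter before not a chapter member: Petrov (a member of the cathedral chapter) before Kowalski and Nguyen (not a chapter member).
Kowalski and Nguyen both have years in holy orders 12 years, so the next rule applies.
Kowalski and Nguyen both have date of consecration or institution Dec 13, 2002, so the next rule applies.
Among Kowalski and Nguyen, alphabetically by surname: Kowalski before Nguyen.
Order: Chaudhari, Ruiz, Haddad, Ibarra, Petrov, Kowalski, Nguyen, Reyes.

Haddad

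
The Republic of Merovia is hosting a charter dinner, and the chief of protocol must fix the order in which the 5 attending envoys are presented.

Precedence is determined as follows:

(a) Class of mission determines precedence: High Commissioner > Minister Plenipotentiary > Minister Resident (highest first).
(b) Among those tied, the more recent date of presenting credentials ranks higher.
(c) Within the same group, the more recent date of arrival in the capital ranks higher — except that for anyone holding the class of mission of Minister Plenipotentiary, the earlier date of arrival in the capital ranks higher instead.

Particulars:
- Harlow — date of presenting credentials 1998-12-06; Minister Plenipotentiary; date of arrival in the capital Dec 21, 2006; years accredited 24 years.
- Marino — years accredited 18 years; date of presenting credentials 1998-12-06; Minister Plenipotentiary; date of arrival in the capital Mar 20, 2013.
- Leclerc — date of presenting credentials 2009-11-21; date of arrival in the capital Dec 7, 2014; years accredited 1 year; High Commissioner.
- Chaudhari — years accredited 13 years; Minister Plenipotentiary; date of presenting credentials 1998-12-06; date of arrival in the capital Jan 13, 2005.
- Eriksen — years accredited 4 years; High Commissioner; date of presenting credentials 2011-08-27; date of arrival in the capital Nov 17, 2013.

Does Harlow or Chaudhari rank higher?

Chaudhari

By class of mission: Eriksen and Leclerc (High Commissioner); then Chaudhari, Harlow and Marino (Minister Plenipotentiary).
Among Eriksen and Leclerc, by date of presenting credentials (later first): Eriksen (2011-08-27) before Leclerc (2009-11-21).
Chaudhari, Harlow and Marino all have date of presenting credentials 1998-12-06, so the next rule applies.
Among Chaudhari, Harlow and Marino, by date of arrival in the capital (earlier first) (reversed rule for this group): Chaudhari (Jan 13, 2005) before Harlow (Dec 21, 2006) before Marino (Mar 20, 2013).
So Chaudhari takes precedence.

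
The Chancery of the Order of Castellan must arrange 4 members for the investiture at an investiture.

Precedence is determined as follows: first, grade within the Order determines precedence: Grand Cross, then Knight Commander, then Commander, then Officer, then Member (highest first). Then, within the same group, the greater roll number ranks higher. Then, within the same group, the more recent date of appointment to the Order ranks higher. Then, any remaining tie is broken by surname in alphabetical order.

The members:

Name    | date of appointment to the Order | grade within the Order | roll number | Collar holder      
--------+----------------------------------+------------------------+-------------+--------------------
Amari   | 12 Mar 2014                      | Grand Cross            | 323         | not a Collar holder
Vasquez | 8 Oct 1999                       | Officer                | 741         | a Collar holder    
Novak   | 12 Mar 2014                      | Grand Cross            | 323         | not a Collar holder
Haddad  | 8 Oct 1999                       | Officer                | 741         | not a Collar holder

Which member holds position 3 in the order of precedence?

By grade within the Order: Amari and Novak (Grand Cross); then Haddad and Vasquez (Officer).
Amari and Novak both have roll number 323, so the next rule applies.
Amari and Novak both have date of appointment to the Order 12 Mar 2014, so the next rule applies.
Among Amari and Novak, alphabetically by surname: Amari before Novak.
Haddad and Vasquez both have roll number 741, so the next rule applies.
Haddad and Vasquez both have date of appointment to the Order 8 Oct 1999, so the next rule applies.
Among Haddad and Vasquez, alphabetically by surname: Haddad before Vasquez.
Order: Amari, Novak, Haddad, Vasquez.

Haddad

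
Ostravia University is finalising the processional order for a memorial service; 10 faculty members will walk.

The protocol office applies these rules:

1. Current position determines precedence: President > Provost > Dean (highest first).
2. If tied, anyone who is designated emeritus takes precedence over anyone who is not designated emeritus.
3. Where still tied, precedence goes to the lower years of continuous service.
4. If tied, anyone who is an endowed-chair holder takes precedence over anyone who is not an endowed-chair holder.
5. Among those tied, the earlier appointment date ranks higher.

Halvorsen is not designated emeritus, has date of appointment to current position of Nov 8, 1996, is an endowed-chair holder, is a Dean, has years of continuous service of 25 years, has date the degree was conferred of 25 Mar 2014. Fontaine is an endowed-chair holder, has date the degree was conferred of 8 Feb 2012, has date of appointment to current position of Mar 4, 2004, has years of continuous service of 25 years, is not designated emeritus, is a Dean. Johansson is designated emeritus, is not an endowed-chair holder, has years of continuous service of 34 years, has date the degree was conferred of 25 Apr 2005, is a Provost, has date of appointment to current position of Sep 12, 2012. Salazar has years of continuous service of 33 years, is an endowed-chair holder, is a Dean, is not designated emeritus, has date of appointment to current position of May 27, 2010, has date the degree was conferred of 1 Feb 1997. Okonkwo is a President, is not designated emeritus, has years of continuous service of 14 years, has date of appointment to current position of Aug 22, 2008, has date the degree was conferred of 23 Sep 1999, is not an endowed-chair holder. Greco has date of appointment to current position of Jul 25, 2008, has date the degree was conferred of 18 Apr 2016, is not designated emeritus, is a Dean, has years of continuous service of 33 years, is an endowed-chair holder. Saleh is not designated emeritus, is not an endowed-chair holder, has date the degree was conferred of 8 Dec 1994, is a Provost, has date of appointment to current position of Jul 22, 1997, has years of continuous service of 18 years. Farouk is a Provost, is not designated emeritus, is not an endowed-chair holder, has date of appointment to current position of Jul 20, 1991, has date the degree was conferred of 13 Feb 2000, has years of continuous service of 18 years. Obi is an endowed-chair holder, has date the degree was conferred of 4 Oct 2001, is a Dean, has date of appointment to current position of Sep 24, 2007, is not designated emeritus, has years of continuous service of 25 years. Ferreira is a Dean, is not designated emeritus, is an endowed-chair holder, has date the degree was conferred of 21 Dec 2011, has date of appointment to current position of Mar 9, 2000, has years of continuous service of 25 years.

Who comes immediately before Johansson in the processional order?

Okonkwo

By current position: Okonkwo (President); then Johansson, Farouk and Saleh (Provost); then Halvorsen, Ferreira, Fontaine, Obi, Greco and Salazar (Dean).
Among Johansson, Farouk and Saleh, designated emeritus before not designated emeritus: Johansson (designated emeritus) before Farouk and Saleh (not designated emeritus).
Farouk and Saleh both have years of continuous service 18 years, so the next rule applies.
Farouk and Saleh are each not an endowed-chair holder, so the next rule applies.
Among Farouk and Saleh, by date of appointment to current position (earlier first): Farouk (Jul 20, 1991) before Saleh (Jul 22, 1997).
Halvorsen, Ferreira, Fontaine, Obi, Greco and Salazar are each not designated emeritus, so the next rule applies.
Among Halvorsen, Ferreira, Fontaine, Obi, Greco and Salazar, by years of continuous service (lower first): Halvorsen, Ferreira, Fontaine and Obi (25 years) before Greco and Salazar (33 years).
Halvorsen, Ferreira, Fontaine and Obi are each an endowed-chair holder, so the next rule applies.
Among Halvorsen, Ferreira, Fontaine and Obi, by date of appointment to current position (earlier first): Halvorsen (Nov 8, 1996) before Ferreira (Mar 9, 2000) before Fontaine (Mar 4, 2004) before Obi (Sep 24, 2007).
Greco and Salazar are each an endowed-chair holder, so the next rule applies.
Among Greco and Salazar, by date of appointment to current position (earlier first): Greco (Jul 25, 2008) before Salazar (May 27, 2010).
Order: Okonkwo, Johansson, Farouk, Saleh, Halvorsen, Ferreira, Fontaine, Obi, Greco, Salazar.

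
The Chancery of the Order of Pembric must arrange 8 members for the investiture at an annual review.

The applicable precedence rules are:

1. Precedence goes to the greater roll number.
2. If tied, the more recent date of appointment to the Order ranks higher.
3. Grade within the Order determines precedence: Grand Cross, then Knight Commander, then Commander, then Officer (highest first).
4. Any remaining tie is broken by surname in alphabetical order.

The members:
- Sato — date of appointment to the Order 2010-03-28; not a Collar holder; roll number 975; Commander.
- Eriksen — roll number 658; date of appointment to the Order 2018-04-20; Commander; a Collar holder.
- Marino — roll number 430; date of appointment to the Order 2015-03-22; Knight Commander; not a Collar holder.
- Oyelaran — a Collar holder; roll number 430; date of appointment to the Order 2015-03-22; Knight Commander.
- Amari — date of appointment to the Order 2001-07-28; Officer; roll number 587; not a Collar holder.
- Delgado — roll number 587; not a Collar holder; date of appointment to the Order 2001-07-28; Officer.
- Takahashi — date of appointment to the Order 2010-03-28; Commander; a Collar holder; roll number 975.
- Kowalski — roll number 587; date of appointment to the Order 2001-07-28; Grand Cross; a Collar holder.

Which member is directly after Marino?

By roll number (higher first): Sato and Takahashi (both 975); then Eriksen (658); then Kowalski, Amari and Delgado (each 587); then Marino and Oyelaran (both 430).
Sato and Takahashi both have date of appointment to the Order 2010-03-28, so the next rule applies.
Sato and Takahashi are each Commander, so the next rule applies.
Among Sato and Takahashi, alphabetically by surname: Sato before Takahashi.
Kowalski, Amari and Delgado all have date of appointment to the Order 2001-07-28, so the next rule applies.
Among Kowalski, Amari and Delgado, by grade within the Order: Kowalski (Grand Cross) before Amari and Delgado (Officer).
Among Amari and Delgado, alphabetically by surname: Amari before Delgado.
Marino and Oyelaran both have date of appointment to the Order 2015-03-22, so the next rule applies.
Marino and Oyelaran are each Knight Commander, so the next rule applies.
Among Marino and Oyelaran, alphabetically by surname: Marino before Oyelaran.
Order: Sato, Takahashi, Eriksen, Kowalski, Amari, Delgado, Marino, Oyelaran.

Oyelaran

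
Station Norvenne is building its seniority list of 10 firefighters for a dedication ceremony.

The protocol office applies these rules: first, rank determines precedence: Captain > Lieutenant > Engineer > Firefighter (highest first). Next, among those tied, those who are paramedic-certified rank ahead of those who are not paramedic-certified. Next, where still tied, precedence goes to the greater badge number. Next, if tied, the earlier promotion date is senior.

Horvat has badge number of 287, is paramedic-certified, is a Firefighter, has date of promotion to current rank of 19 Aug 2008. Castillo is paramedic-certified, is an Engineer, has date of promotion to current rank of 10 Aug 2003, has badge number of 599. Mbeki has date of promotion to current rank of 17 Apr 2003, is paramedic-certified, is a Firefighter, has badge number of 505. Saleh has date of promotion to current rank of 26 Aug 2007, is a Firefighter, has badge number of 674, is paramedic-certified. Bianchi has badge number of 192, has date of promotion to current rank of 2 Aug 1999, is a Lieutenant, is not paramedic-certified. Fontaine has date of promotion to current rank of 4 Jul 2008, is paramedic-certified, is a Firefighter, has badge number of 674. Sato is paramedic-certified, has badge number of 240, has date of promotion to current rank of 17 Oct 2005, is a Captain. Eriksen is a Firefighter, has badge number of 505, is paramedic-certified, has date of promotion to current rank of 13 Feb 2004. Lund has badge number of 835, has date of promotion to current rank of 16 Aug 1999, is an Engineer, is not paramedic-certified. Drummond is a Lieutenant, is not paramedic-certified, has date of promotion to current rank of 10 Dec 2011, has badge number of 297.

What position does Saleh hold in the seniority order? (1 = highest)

6

By rank: Sato (Captain); then Drummond and Bianchi (Lieutenant); then Castillo and Lund (Engineer); then Saleh, Fontaine, Mbeki, Eriksen and Horvat (Firefighter).
Drummond and Bianchi are each not paramedic-certified, so the next rule applies.
Among Drummond and Bianchi, by badge number (higher first): Drummond (297) before Bianchi (192).
Among Castillo and Lund, paramedic-certified before not paramedic-certified: Castillo (paramedic-certified) before Lund (not paramedic-certified).
Saleh, Fontaine, Mbeki, Eriksen and Horvat are each paramedic-certified, so the next rule applies.
Among Saleh, Fontaine, Mbeki, Eriksen and Horvat, by badge number (higher first): Saleh and Fontaine (674) before Mbeki and Eriksen (505) before Horvat (287).
Among Saleh and Fontaine, by date of promotion to current rank (earlier first): Saleh (26 Aug 2007) before Fontaine (4 Jul 2008).
Among Mbeki and Eriksen, by date of promotion to current rank (earlier first): Mbeki (17 Apr 2003) before Eriksen (13 Feb 2004).
Order: Sato, Drummond, Bianchi, Castillo, Lund, Saleh, Fontaine, Mbeki, Eriksen, Horvat. So position 6.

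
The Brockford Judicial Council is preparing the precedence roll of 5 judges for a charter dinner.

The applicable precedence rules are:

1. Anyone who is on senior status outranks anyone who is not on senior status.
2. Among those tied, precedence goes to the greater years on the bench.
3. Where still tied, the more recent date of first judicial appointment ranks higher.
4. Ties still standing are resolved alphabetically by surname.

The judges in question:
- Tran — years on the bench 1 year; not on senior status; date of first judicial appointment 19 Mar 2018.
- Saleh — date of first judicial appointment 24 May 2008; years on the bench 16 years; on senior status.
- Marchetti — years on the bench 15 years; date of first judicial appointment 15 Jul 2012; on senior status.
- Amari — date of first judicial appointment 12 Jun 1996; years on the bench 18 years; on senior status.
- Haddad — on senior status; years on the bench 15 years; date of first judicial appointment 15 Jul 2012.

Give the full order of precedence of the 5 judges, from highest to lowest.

By the first rule: Amari, Saleh, Haddad and Marchetti (each on senior status); then Tran (not on senior status).
Among Amari, Saleh, Haddad and Marchetti, by years on the bench (higher first): Amari (18 years) before Saleh (16 years) before Haddad and Marchetti (15 years).
Haddad and Marchetti both have date of first judicial appointment 15 Jul 2012, so the next rule applies.
Among Haddad and Marchetti, alphabetically by surname: Haddad before Marchetti.
Full order: Amari, Saleh, Haddad, Marchetti, Tran.

Amari, Saleh, Haddad, Marchetti, Tran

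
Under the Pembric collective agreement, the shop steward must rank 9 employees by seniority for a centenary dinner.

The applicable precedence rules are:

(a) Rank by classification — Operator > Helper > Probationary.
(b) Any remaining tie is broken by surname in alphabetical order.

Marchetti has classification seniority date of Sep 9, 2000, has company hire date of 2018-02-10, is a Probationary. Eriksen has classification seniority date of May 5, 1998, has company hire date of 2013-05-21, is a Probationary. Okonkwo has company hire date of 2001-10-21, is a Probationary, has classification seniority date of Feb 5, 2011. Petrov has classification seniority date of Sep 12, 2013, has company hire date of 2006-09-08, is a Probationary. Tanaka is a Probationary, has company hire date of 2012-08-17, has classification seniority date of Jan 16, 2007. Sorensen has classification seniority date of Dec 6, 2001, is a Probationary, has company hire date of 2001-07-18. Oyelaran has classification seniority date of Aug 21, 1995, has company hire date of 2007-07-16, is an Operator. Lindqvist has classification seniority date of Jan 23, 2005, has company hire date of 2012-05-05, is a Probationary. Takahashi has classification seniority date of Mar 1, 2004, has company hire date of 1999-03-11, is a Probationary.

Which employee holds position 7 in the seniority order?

Sorensen

By classification: Oyelaran (Operator); then Eriksen, Lindqvist, Marchetti, Okonkwo, Petrov, Sorensen, Takahashi and Tanaka (Probationary).
Among Eriksen, Lindqvist, Marchetti, Okonkwo, Petrov, Sorensen, Takahashi and Tanaka, alphabetically by surname: Eriksen before Lindqvist before Marchetti before Okonkwo before Petrov before Sorensen before Takahashi before Tanaka.
Order: Oyelaran, Eriksen, Lindqvist, Marchetti, Okonkwo, Petrov, Sorensen, Takahashi, Tanaka.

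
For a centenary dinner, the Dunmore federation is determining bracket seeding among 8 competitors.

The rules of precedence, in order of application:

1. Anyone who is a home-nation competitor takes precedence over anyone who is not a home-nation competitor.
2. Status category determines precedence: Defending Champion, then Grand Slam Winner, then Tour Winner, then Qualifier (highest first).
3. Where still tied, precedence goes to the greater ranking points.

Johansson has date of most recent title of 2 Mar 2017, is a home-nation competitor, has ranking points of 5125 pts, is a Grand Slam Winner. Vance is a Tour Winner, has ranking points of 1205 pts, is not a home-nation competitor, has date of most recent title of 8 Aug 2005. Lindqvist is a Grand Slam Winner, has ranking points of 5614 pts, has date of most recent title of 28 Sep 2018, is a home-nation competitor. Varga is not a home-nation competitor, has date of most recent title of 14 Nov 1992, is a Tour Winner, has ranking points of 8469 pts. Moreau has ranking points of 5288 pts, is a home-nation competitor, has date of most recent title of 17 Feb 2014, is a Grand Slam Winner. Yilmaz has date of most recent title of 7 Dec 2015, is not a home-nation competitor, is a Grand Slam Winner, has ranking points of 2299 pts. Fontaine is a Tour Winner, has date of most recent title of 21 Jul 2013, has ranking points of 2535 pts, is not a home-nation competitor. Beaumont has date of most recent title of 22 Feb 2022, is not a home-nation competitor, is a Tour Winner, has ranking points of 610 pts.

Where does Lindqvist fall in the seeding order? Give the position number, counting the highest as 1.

By the first rule: Lindqvist, Moreau and Johansson (each a home-nation competitor); then Yilmaz, Varga, Fontaine, Vance and Beaumont (each not a home-nation competitor).
Lindqvist, Moreau and Johansson are each Grand Slam Winner, so the next rule applies.
Among Lindqvist, Moreau and Johansson, by ranking points (higher first): Lindqvist (5614 pts) before Moreau (5288 pts) before Johansson (5125 pts).
Among Yilmaz, Varga, Fontaine, Vance and Beaumont, by status category: Yilmaz (Grand Slam Winner) before Varga, Fontaine, Vance and Beaumont (Tour Winner).
Among Varga, Fontaine, Vance and Beaumont, by ranking points (higher first): Varga (8469 pts) before Fontaine (2535 pts) before Vance (1205 pts) before Beaumont (610 pts).
Order: Lindqvist, Moreau, Johansson, Yilmaz, Varga, Fontaine, Vance, Beaumont. So position 1.

1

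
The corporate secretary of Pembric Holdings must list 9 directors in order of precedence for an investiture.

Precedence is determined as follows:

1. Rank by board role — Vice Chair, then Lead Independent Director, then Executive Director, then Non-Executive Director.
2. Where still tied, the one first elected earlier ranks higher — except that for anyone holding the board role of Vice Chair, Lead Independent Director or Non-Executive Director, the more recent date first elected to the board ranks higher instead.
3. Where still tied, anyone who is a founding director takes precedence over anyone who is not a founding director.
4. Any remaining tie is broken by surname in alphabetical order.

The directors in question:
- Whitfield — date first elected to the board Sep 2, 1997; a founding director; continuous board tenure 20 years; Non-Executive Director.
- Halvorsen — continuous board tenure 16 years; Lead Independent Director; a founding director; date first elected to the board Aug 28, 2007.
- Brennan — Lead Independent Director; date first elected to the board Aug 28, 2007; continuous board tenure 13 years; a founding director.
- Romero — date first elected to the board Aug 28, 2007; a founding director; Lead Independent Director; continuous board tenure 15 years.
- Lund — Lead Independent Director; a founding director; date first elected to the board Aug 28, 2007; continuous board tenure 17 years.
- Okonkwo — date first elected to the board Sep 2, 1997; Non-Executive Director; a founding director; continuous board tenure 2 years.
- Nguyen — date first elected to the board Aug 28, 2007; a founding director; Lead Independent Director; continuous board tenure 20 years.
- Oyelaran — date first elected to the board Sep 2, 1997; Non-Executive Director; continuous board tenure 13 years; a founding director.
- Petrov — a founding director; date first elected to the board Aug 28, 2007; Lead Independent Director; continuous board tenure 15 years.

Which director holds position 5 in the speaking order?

By board role: Brennan, Halvorsen, Lund, Nguyen, Petrov and Romero (Lead Independent Director); then Okonkwo, Oyelaran and Whitfield (Non-Executive Director).
Brennan, Halvorsen, Lund, Nguyen, Petrov and Romero all have date first elected to the board Aug 28, 2007, so the next rule applies.
Brennan, Halvorsen, Lund, Nguyen, Petrov and Romero are each a founding director, so the next rule applies.
Among Brennan, Halvorsen, Lund, Nguyen, Petrov and Romero, alphabetically by surname: Brennan before Halvorsen before Lund before Nguyen before Petrov before Romero.
Okonkwo, Oyelaran and Whitfield all have date first elected to the board Sep 2, 1997, so the next rule applies.
Okonkwo, Oyelaran and Whitfield are each a founding director, so the next rule applies.
Among Okonkwo, Oyelaran and Whitfield, alphabetically by surname: Okonkwo before Oyelaran before Whitfield.
Order: Brennan, Halvorsen, Lund, Nguyen, Petrov, Romero, Okonkwo, Oyelaran, Whitfield.

Petrov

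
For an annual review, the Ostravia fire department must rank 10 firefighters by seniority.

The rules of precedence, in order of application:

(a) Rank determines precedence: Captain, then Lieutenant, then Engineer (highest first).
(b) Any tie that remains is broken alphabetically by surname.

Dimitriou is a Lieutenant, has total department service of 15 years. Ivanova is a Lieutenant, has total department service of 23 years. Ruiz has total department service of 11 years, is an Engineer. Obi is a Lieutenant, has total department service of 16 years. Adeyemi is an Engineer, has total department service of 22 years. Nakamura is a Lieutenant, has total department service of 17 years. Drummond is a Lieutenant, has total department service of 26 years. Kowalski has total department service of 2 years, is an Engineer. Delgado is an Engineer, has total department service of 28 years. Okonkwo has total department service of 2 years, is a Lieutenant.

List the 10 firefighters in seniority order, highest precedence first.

By rank: Dimitriou, Drummond, Ivanova, Nakamura, Obi and Okonkwo (Lieutenant); then Adeyemi, Delgado, Kowalski and Ruiz (Engineer).
Among Dimitriou, Drummond, Ivanova, Nakamura, Obi and Okonkwo, alphabetically by surname: Dimitriou before Drummond before Ivanova before Nakamura before Obi before Okonkwo.
Among Adeyemi, Delgado, Kowalski and Ruiz, alphabetically by surname: Adeyemi before Delgado before Kowalski before Ruiz.
Full order: Dimitriou, Drummond, Ivanova, Nakamura, Obi, Okonkwo, Adeyemi, Delgado, Kowalski, Ruiz.

Dimitriou, Drummond, Ivanova, Nakamura, Obi, Okonkwo, Adeyemi, Delgado, Kowalski, Ruiz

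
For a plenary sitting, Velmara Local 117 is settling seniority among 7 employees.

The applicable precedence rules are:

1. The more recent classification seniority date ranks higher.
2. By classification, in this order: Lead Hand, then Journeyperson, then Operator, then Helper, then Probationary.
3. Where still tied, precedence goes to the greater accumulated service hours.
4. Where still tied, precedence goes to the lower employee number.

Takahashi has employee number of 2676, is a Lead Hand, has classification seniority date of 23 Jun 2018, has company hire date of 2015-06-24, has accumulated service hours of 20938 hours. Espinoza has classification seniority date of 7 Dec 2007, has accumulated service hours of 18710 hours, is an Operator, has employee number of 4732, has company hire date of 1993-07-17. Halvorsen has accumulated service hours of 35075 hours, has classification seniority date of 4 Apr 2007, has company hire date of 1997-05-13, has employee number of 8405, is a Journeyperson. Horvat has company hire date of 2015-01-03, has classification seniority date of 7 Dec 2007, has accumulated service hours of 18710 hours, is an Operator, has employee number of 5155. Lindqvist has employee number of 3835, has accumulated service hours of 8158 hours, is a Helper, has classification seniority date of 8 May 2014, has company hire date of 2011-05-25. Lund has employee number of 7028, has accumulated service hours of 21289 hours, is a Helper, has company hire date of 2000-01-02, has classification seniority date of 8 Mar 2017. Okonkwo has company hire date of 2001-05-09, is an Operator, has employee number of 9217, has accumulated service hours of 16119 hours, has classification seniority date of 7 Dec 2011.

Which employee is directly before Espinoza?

Okonkwo

By classification seniority date (later first): Takahashi (23 Jun 2018); then Lund (8 Mar 2017); then Lindqvist (8 May 2014); then Okonkwo (7 Dec 2011); then Espinoza and Horvat (both 7 Dec 2007); then Halvorsen (4 Apr 2007).
Espinoza and Horvat are each Operator, so the next rule applies.
Espinoza and Horvat both have accumulated service hours 18710 hours, so the next rule applies.
Among Espinoza and Horvat, by employee number (lower first): Espinoza (4732) before Horvat (5155).
Order: Takahashi, Lund, Lindqvist, Okonkwo, Espinoza, Horvat, Halvorsen.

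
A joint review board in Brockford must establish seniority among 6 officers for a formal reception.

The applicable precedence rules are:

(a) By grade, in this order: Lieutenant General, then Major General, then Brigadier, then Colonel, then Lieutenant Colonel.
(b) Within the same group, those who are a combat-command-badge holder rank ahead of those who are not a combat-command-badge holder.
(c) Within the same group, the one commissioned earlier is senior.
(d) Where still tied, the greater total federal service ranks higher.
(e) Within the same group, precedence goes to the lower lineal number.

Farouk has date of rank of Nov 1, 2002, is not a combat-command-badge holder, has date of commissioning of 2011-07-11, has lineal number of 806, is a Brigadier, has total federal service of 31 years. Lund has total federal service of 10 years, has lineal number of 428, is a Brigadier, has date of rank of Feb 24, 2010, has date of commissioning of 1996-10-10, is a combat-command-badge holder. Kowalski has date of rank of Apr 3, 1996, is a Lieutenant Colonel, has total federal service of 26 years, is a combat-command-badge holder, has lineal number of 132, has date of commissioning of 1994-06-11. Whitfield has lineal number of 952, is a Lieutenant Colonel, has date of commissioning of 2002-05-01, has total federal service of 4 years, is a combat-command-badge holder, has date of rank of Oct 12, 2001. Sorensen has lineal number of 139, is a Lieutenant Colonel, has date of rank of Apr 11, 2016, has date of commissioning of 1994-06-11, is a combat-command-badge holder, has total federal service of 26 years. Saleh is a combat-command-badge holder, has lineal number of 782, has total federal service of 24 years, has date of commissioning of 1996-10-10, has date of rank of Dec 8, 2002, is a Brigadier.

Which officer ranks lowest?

By grade: Saleh, Lund and Farouk (Brigadier); then Kowalski, Sorensen and Whitfield (Lieutenant Colonel).
Among Saleh, Lund and Farouk, a combat-command-badge holder before not a combat-command-badge holder: Saleh and Lund (a combat-command-badge holder) before Farouk (not a combat-command-badge holder).
Saleh and Lund both have date of commissioning 1996-10-10, so the next rule applies.
Among Saleh and Lund, by total federal service (higher first): Saleh (24 years) before Lund (10 years).
Kowalski, Sorensen and Whitfield are each a combat-command-badge holder, so the next rule applies.
Among Kowalski, Sorensen and Whitfield, by date of commissioning (earlier first): Kowalski and Sorensen (1994-06-11) before Whitfield (2002-05-01).
Kowalski and Sorensen both have total federal service 26 years, so the next rule applies.
Among Kowalski and Sorensen, by lineal number (lower first): Kowalski (132) before Sorensen (139).
Order: Saleh, Lund, Farouk, Kowalski, Sorensen, Whitfield.

Whitfield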